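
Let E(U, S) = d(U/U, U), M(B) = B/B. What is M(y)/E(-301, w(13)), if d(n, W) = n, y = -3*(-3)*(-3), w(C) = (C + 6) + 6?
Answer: 1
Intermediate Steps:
w(C) = 12 + C (w(C) = (6 + C) + 6 = 12 + C)
y = -27 (y = 9*(-3) = -27)
M(B) = 1
E(U, S) = 1 (E(U, S) = U/U = 1)
M(y)/E(-301, w(13)) = 1/1 = 1*1 = 1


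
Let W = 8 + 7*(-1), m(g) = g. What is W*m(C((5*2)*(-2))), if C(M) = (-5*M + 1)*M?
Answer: -2020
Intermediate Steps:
C(M) = M*(1 - 5*M) (C(M) = (1 - 5*M)*M = M*(1 - 5*M))
W = 1 (W = 8 - 7 = 1)
W*m(C((5*2)*(-2))) = 1*(((5*2)*(-2))*(1 - 5*5*2*(-2))) = 1*((10*(-2))*(1 - 50*(-2))) = 1*(-20*(1 - 5*(-20))) = 1*(-20*(1 + 100)) = 1*(-20*101) = 1*(-2020) = -2020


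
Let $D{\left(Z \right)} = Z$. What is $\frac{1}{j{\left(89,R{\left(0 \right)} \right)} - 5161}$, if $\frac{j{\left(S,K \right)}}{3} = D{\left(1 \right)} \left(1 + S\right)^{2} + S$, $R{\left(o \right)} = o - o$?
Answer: $\frac{1}{19406} \approx 5.153 \cdot 10^{-5}$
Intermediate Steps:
$R{\left(o \right)} = 0$
$j{\left(S,K \right)} = 3 S + 3 \left(1 + S\right)^{2}$ ($j{\left(S,K \right)} = 3 \left(1 \left(1 + S\right)^{2} + S\right) = 3 \left(\left(1 + S\right)^{2} + S\right) = 3 \left(S + \left(1 + S\right)^{2}\right) = 3 S + 3 \left(1 + S\right)^{2}$)
$\frac{1}{j{\left(89,R{\left(0 \right)} \right)} - 5161} = \frac{1}{\left(3 \cdot 89 + 3 \left(1 + 89\right)^{2}\right) - 5161} = \frac{1}{\left(267 + 3 \cdot 90^{2}\right) - 5161} = \frac{1}{\left(267 + 3 \cdot 8100\right) - 5161} = \frac{1}{\left(267 + 24300\right) - 5161} = \frac{1}{24567 - 5161} = \frac{1}{19406}$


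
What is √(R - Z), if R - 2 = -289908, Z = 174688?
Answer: I*√464594 ≈ 681.61*I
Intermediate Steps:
R = -289906 (R = 2 - 289908 = -289906)
√(R - Z) = √(-289906 - 1*174688) = √(-289906 - 174688) = √(-464594) = I*√464594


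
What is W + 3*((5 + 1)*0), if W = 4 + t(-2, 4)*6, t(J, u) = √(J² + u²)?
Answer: 4 + 12*√5 ≈ 30.833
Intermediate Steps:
W = 4 + 12*√5 (W = 4 + √((-2)² + 4²)*6 = 4 + √(4 + 16)*6 = 4 + √20*6 = 4 + (2*√5)*6 = 4 + 12*√5 ≈ 30.833)
W + 3*((5 + 1)*0) = (4 + 12*√5) + 3*((5 + 1)*0) = (4 + 12*√5) + 3*(6*0) = (4 + 12*√5) + 3*0 = (4 + 12*√5) + 0 = 4 + 12*√5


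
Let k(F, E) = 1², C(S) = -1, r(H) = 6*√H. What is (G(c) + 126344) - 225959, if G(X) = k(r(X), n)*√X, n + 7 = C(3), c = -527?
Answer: -99615 + I*√527 ≈ -99615.0 + 22.956*I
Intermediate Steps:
n = -8 (n = -7 - 1 = -8)
k(F, E) = 1
G(X) = √X (G(X) = 1*√X = √X)
(G(c) + 126344) - 225959 = (√(-527) + 126344) - 225959 = (I*√527 + 126344) - 225959 = (126344 + I*√527) - 225959 = -99615 + I*√527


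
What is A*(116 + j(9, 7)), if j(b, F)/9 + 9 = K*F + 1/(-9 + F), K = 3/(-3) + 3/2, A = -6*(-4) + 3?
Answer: 1674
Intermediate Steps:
A = 27 (A = 24 + 3 = 27)
K = 1/2 (K = 3*(-1/3) + 3*(1/2) = -1 + 3/2 = 1/2 ≈ 0.50000)
j(b, F) = -81 + 9/(-9 + F) + 9*F/2 (j(b, F) = -81 + 9*(F/2 + 1/(-9 + F)) = -81 + 9*(1/(-9 + F) + F/2) = -81 + (9/(-9 + F) + 9*F/2) = -81 + 9/(-9 + F) + 9*F/2)
A*(116 + j(9, 7)) = 27*(116 + 9*(164 + 7**2 - 27*7)/(2*(-9 + 7))) = 27*(116 + (9/2)*(164 + 49 - 189)/(-2)) = 27*(116 + (9/2)*(-1/2)*24) = 27*(116 - 54) = 27*62 = 1674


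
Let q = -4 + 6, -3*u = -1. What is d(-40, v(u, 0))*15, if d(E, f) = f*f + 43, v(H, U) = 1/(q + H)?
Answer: 31740/49 ≈ 647.75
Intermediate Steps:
u = ⅓ (u = -⅓*(-1) = ⅓ ≈ 0.33333)
q = 2
v(H, U) = 1/(2 + H)
d(E, f) = 43 + f² (d(E, f) = f² + 43 = 43 + f²)
d(-40, v(u, 0))*15 = (43 + (1/(2 + ⅓))²)*15 = (43 + (1/(7/3))²)*15 = (43 + (3/7)²)*15 = (43 + 9/49)*15 = (2116/49)*15 = 31740/49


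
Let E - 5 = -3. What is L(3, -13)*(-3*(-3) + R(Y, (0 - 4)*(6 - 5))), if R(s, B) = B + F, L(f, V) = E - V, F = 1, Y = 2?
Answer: 90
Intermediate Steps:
E = 2 (E = 5 - 3 = 2)
L(f, V) = 2 - V
R(s, B) = 1 + B (R(s, B) = B + 1 = 1 + B)
L(3, -13)*(-3*(-3) + R(Y, (0 - 4)*(6 - 5))) = (2 - 1*(-13))*(-3*(-3) + (1 + (0 - 4)*(6 - 5))) = (2 + 13)*(9 + (1 - 4*1)) = 15*(9 + (1 - 4)) = 15*(9 - 3) = 15*6 = 90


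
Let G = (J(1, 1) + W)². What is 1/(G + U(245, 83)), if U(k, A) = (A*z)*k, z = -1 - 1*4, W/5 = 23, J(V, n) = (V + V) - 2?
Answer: -1/88450 ≈ -1.1306e-5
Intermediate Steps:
J(V, n) = -2 + 2*V (J(V, n) = 2*V - 2 = -2 + 2*V)
W = 115 (W = 5*23 = 115)
G = 13225 (G = ((-2 + 2*1) + 115)² = ((-2 + 2) + 115)² = (0 + 115)² = 115² = 13225)
z = -5 (z = -1 - 4 = -5)
U(k, A) = -5*A*k (U(k, A) = (A*(-5))*k = (-5*A)*k = -5*A*k)
1/(G + U(245, 83)) = 1/(13225 - 5*83*245) = 1/(13225 - 101675) = 1/(-88450) = -1/88450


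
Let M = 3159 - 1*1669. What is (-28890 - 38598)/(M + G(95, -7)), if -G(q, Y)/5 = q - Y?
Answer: -16872/245 ≈ -68.865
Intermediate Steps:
G(q, Y) = -5*q + 5*Y (G(q, Y) = -5*(q - Y) = -5*q + 5*Y)
M = 1490 (M = 3159 - 1669 = 1490)
(-28890 - 38598)/(M + G(95, -7)) = (-28890 - 38598)/(1490 + (-5*95 + 5*(-7))) = -67488/(1490 + (-475 - 35)) = -67488/(1490 - 510) = -67488/980 = -67488*1/980 = -16872/245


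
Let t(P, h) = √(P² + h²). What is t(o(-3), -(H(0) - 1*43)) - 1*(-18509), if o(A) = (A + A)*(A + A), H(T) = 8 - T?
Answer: 18509 + √2521 ≈ 18559.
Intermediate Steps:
o(A) = 4*A² (o(A) = (2*A)*(2*A) = 4*A²)
t(o(-3), -(H(0) - 1*43)) - 1*(-18509) = √((4*(-3)²)² + (-((8 - 1*0) - 1*43))²) - 1*(-18509) = √((4*9)² + (-((8 + 0) - 43))²) + 18509 = √(36² + (-(8 - 43))²) + 18509 = √(1296 + (-1*(-35))²) + 18509 = √(1296 + 35²) + 18509 = √(1296 + 1225) + 18509 = √2521 + 18509 = 18509 + √2521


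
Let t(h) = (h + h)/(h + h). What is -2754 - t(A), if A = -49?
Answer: -2755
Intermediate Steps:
t(h) = 1 (t(h) = (2*h)/((2*h)) = (2*h)*(1/(2*h)) = 1)
-2754 - t(A) = -2754 - 1*1 = -2754 - 1 = -2755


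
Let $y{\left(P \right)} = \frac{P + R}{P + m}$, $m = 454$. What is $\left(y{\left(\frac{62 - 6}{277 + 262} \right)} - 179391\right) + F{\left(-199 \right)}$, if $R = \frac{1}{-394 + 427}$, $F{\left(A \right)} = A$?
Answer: $- \frac{18838631789}{104898} \approx -1.7959 \cdot 10^{5}$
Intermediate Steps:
$R = \frac{1}{33} \approx 0.030303$
$y{\left(P \right)} = \frac{\frac{1}{33} + P}{454 + P}$ ($y{\left(P \right)} = \frac{P + \frac{1}{33}}{P + 454} = \frac{\frac{1}{33} + P}{454 + P}$)
$\left(y{\left(\frac{62 - 6}{277 + 262} \right)} - 179391\right) + F{\left(-199 \right)} = \left(\frac{\frac{1}{33} + \frac{62 - 6}{277 + 262}}{454 + \frac{62 - 6}{277 + 262}} - 179391\right) - 199 = \left(\frac{\frac{1}{33} + \frac{56}{539}}{454 + \frac{56}{539}} - 179391\right) - 199 = \left(\frac{\frac{1}{33} + 56 \cdot \frac{1}{539}}{454 + 56 \cdot \frac{1}{539}} - 179391\right) - 199 = \left(\frac{\frac{1}{33} + \frac{8}{77}}{454 + \frac{8}{77}} - 179391\right) - 199 = \left(\frac{1}{\frac{34966}{77}} \cdot \frac{31}{231} - 179391\right) - 199 = \left(\frac{77}{34966} \cdot \frac{31}{231} - 179391\right) - 199 = \left(\frac{31}{104898} - 179391\right) - 199 = - \frac{18817757087}{104898} - 199 = - \frac{18838631789}{104898}$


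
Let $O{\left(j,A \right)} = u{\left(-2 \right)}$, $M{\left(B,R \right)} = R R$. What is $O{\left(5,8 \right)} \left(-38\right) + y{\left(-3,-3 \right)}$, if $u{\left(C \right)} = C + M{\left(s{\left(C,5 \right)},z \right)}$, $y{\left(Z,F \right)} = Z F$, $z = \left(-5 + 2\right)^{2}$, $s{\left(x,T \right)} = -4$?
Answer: $-2993$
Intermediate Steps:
$z = 9$ ($z = \left(-3\right)^{2} = 9$)
$M{\left(B,R \right)} = R^{2}$
$y{\left(Z,F \right)} = F Z$
$u{\left(C \right)} = 81 + C$ ($u{\left(C \right)} = C + 9^{2} = C + 81 = 81 + C$)
$O{\left(j,A \right)} = 79$ ($O{\left(j,A \right)} = 81 - 2 = 79$)
$O{\left(5,8 \right)} \left(-38\right) + y{\left(-3,-3 \right)} = 79 \left(-38\right) - -9 = -3002 + 9 = -2993$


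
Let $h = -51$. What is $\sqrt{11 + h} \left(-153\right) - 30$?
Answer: $-30 - 306 i \sqrt{10} \approx -30.0 - 967.66 i$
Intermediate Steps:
$\sqrt{11 + h} \left(-153\right) - 30 = \sqrt{11 - 51} \left(-153\right) - 30 = \sqrt{-40} \left(-153\right) - 30 = 2 i \sqrt{10} \left(-153\right) - 30 = - 306 i \sqrt{10} - 30 = -30 - 306 i \sqrt{10}$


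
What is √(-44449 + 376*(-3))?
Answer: I*√45577 ≈ 213.49*I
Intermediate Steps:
√(-44449 + 376*(-3)) = √(-44449 - 1128) = √(-45577) = I*√45577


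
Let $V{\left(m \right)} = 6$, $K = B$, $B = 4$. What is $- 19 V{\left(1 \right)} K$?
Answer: $-456$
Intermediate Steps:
$K = 4$
$- 19 V{\left(1 \right)} K = \left(-19\right) 6 \cdot 4 = \left(-114\right) 4 = -456$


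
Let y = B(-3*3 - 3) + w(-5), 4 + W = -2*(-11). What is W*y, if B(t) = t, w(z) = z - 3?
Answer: -360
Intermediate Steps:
w(z) = -3 + z
W = 18 (W = -4 - 2*(-11) = -4 + 22 = 18)
y = -20 (y = (-3*3 - 3) + (-3 - 5) = (-9 - 3) - 8 = -12 - 8 = -20)
W*y = 18*(-20) = -360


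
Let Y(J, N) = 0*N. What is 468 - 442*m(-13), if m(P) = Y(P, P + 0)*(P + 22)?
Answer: 468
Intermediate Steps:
Y(J, N) = 0
m(P) = 0 (m(P) = 0*(P + 22) = 0*(22 + P) = 0)
468 - 442*m(-13) = 468 - 442*0 = 468 + 0 = 468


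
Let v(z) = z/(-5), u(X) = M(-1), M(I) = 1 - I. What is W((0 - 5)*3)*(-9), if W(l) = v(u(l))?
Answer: 18/5 ≈ 3.6000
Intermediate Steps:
u(X) = 2 (u(X) = 1 - 1*(-1) = 1 + 1 = 2)
v(z) = -z/5 (v(z) = z*(-⅕) = -z/5)
W(l) = -⅖ (W(l) = -⅕*2 = -⅖)
W((0 - 5)*3)*(-9) = -⅖*(-9) = 18/5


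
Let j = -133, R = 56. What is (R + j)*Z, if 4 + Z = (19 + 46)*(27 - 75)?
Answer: 240548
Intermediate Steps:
Z = -3124 (Z = -4 + (19 + 46)*(27 - 75) = -4 + 65*(-48) = -4 - 3120 = -3124)
(R + j)*Z = (56 - 133)*(-3124) = -77*(-3124) = 240548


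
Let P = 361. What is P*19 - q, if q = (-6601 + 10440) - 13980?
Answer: 17000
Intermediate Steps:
q = -10141 (q = 3839 - 13980 = -10141)
P*19 - q = 361*19 - 1*(-10141) = 6859 + 10141 = 17000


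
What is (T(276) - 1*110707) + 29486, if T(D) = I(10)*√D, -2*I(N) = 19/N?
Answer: -81221 - 19*√69/10 ≈ -81237.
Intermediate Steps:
I(N) = -19/(2*N)
T(D) = -19*√D/20 (T(D) = (-19/2/10)*√D = (-19/2*⅒)*√D = -19*√D/20)
(T(276) - 1*110707) + 29486 = (-19*√69/10 - 1*110707) + 29486 = (-19*√69/10 - 110707) + 29486 = (-110707 - 19*√69/10) + 29486 = -81221 - 19*√69/10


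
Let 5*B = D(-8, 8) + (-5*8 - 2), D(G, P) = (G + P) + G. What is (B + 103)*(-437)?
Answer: -40641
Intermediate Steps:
D(G, P) = P + 2*G
B = -10 (B = ((8 + 2*(-8)) + (-5*8 - 2))/5 = ((8 - 16) + (-40 - 2))/5 = (-8 - 42)/5 = (⅕)*(-50) = -10)
(B + 103)*(-437) = (-10 + 103)*(-437) = 93*(-437) = -40641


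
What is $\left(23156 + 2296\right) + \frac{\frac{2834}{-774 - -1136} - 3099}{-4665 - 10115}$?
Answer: $\frac{34044620431}{1337590} \approx 25452.0$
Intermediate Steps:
$\left(23156 + 2296\right) + \frac{\frac{2834}{-774 - -1136} - 3099}{-4665 - 10115} = 25452 + \frac{\frac{2834}{-774 + 1136} - 3099}{-14780} = 25452 + \left(\frac{2834}{362} - 3099\right) \left(- \frac{1}{14780}\right) = 25452 + \left(2834 \cdot \frac{1}{362} - 3099\right) \left(- \frac{1}{14780}\right) = 25452 + \left(\frac{1417}{181} - 3099\right) \left(- \frac{1}{14780}\right) = 25452 - - \frac{279751}{1337590} = 25452 + \frac{279751}{1337590} = \frac{34044620431}{1337590}$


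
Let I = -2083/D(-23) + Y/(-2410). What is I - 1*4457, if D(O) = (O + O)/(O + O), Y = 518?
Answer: -7880959/1205 ≈ -6540.2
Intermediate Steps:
D(O) = 1 (D(O) = (2*O)/((2*O)) = (2*O)*(1/(2*O)) = 1)
I = -2510274/1205 (I = -2083/1 + 518/(-2410) = -2083*1 + 518*(-1/2410) = -2083 - 259/1205 = -2510274/1205 ≈ -2083.2)
I - 1*4457 = -2510274/1205 - 1*4457 = -2510274/1205 - 4457 = -7880959/1205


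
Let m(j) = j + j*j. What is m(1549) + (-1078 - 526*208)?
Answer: 2290464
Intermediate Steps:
m(j) = j + j²
m(1549) + (-1078 - 526*208) = 1549*(1 + 1549) + (-1078 - 526*208) = 1549*1550 + (-1078 - 109408) = 2400950 - 110486 = 2290464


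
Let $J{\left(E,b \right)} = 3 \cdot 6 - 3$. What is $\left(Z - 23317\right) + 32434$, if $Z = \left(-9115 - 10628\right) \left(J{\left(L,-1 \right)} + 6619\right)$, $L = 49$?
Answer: $-130965945$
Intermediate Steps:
$J{\left(E,b \right)} = 15$ ($J{\left(E,b \right)} = 18 - 3 = 15$)
$Z = -130975062$ ($Z = \left(-9115 - 10628\right) \left(15 + 6619\right) = \left(-19743\right) 6634 = -130975062$)
$\left(Z - 23317\right) + 32434 = \left(-130975062 - 23317\right) + 32434 = -130998379 + 32434 = -130965945$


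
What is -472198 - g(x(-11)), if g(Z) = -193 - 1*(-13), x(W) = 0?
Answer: -472018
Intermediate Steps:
g(Z) = -180 (g(Z) = -193 + 13 = -180)
-472198 - g(x(-11)) = -472198 - 1*(-180) = -472198 + 180 = -472018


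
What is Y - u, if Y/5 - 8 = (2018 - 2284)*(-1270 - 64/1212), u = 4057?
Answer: 510601429/303 ≈ 1.6852e+6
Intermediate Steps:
Y = 511830700/303 (Y = 40 + 5*((2018 - 2284)*(-1270 - 64/1212)) = 40 + 5*(-266*(-1270 - 64*1/1212)) = 40 + 5*(-266*(-1270 - 16/303)) = 40 + 5*(-266*(-384826/303)) = 40 + 5*(102363716/303) = 40 + 511818580/303 = 511830700/303 ≈ 1.6892e+6)
Y - u = 511830700/303 - 1*4057 = 511830700/303 - 4057 = 510601429/303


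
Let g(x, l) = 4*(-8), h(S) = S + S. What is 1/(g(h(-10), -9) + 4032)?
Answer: 1/4000 ≈ 0.00025000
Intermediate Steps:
h(S) = 2*S
g(x, l) = -32
1/(g(h(-10), -9) + 4032) = 1/(-32 + 4032) = 1/4000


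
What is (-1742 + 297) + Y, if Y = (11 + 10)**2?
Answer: -1004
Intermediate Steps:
Y = 441 (Y = 21**2 = 441)
(-1742 + 297) + Y = (-1742 + 297) + 441 = -1445 + 441 = -1004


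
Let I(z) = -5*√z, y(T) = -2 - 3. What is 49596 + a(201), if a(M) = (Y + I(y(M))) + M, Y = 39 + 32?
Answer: 49868 - 5*I*√5 ≈ 49868.0 - 11.18*I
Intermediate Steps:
y(T) = -5
Y = 71
a(M) = 71 + M - 5*I*√5 (a(M) = (71 - 5*I*√5) + M = 71 + M - 5*I*√5)
49596 + a(201) = 49596 + (71 + 201 - 5*I*√5) = 49596 + (272 - 5*I*√5) = 49868 - 5*I*√5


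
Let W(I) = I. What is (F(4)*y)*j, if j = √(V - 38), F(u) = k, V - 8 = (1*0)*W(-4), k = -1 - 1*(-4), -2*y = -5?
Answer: 15*I*√30/2 ≈ 41.079*I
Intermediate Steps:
y = 5/2 (y = -½*(-5) = 5/2 ≈ 2.5000)
k = 3 (k = -1 + 4 = 3)
V = 8 (V = 8 + (1*0)*(-4) = 8 + 0*(-4) = 8 + 0 = 8)
F(u) = 3
j = I*√30 (j = √(8 - 38) = √(-30) = I*√30 ≈ 5.4772*I)
(F(4)*y)*j = (3*(5/2))*(I*√30) = 15*(I*√30)/2 = 15*I*√30/2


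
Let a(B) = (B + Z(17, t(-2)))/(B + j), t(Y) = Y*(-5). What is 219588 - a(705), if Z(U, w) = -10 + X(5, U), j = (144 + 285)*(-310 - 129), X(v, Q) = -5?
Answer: 6866736463/31271 ≈ 2.1959e+5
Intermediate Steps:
t(Y) = -5*Y
j = -188331 (j = 429*(-439) = -188331)
Z(U, w) = -15 (Z(U, w) = -10 - 5 = -15)
a(B) = (-15 + B)/(-188331 + B) (a(B) = (B - 15)/(B - 188331) = (-15 + B)/(-188331 + B))
219588 - a(705) = 219588 - (-15 + 705)/(-188331 + 705) = 219588 - 690/(-187626) = 219588 - (-1)*690/187626 = 219588 - 1*(-115/31271) = 219588 + 115/31271 = 6866736463/31271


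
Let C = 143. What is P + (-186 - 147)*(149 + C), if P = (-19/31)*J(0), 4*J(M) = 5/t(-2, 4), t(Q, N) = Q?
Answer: -24114433/248 ≈ -97236.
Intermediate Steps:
J(M) = -5/8 (J(M) = (5/(-2))/4 = (5*(-1/2))/4 = (1/4)*(-5/2) = -5/8)
P = 95/248 (P = -19/31*(-5/8) = 95/248 ≈ 0.38306)
P + (-186 - 147)*(149 + C) = 95/248 + (-186 - 147)*(149 + 143) = 95/248 - 333*292 = 95/248 - 97236 = -24114433/248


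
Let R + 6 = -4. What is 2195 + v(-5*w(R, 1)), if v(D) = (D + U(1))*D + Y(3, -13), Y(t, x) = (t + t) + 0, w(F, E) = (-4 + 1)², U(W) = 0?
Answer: 4226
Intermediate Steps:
R = -10 (R = -6 - 4 = -10)
w(F, E) = 9 (w(F, E) = (-3)² = 9)
Y(t, x) = 2*t (Y(t, x) = 2*t + 0 = 2*t)
v(D) = 6 + D² (v(D) = (D + 0)*D + 2*3 = D*D + 6 = D² + 6 = 6 + D²)
2195 + v(-5*w(R, 1)) = 2195 + (6 + (-5*9)²) = 2195 + (6 + (-45)²) = 2195 + (6 + 2025) = 2195 + 2031 = 4226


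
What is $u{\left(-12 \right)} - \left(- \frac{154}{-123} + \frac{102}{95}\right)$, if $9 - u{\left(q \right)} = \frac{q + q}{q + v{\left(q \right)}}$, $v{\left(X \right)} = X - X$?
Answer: $\frac{54619}{11685} \approx 4.6743$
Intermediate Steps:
$v{\left(X \right)} = 0$
$u{\left(q \right)} = 7$ ($u{\left(q \right)} = 9 - \frac{q + q}{q + 0} = 9 - \frac{2 q}{q} = 9 - 2 = 7$)
$u{\left(-12 \right)} - \left(- \frac{154}{-123} + \frac{102}{95}\right) = 7 - \left(- \frac{154}{-123} + \frac{102}{95}\right) = 7 - \left(\left(-154\right) \left(- \frac{1}{123}\right) + 102 \cdot \frac{1}{95}\right) = 7 - \left(\frac{154}{123} + \frac{102}{95}\right) = 7 - \frac{27176}{11685} = \frac{54619}{11685}$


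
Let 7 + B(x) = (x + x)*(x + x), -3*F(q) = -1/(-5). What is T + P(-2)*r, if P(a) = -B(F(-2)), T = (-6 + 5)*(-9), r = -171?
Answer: -29624/25 ≈ -1185.0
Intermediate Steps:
F(q) = -1/15 (F(q) = -(-1)/(3*(-5)) = -(-1)*(-1)/(3*5) = -1/3*1/5 = -1/15)
B(x) = -7 + 4*x**2 (B(x) = -7 + (x + x)*(x + x) = -7 + (2*x)*(2*x) = -7 + 4*x**2)
T = 9 (T = -1*(-9) = 9)
P(a) = 1571/225 (P(a) = -(-7 + 4*(-1/15)**2) = -(-7 + 4*(1/225)) = -(-7 + 4/225) = -1*(-1571/225) = 1571/225)
T + P(-2)*r = 9 + (1571/225)*(-171) = 9 - 29849/25 = -29624/25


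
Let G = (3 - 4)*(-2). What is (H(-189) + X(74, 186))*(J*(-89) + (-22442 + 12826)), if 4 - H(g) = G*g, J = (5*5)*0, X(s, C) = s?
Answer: -4384896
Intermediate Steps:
G = 2 (G = -1*(-2) = 2)
J = 0 (J = 25*0 = 0)
H(g) = 4 - 2*g
(H(-189) + X(74, 186))*(J*(-89) + (-22442 + 12826)) = ((4 - 2*(-189)) + 74)*(0*(-89) + (-22442 + 12826)) = ((4 + 378) + 74)*(0 - 9616) = (382 + 74)*(-9616) = 456*(-9616) = -4384896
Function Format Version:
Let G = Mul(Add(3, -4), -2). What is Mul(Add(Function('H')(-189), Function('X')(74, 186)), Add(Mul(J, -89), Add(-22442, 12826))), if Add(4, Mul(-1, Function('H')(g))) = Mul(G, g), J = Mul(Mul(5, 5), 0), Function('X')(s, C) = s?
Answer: -4384896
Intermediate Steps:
G = 2 (G = Mul(-1, -2) = 2)
J = 0 (J = Mul(25, 0) = 0)
Function('H')(g) = Add(4, Mul(-2, g)) (Function('H')(g) = Add(4, Mul(-1, Mul(2, g))) = Add(4, Mul(-2, g)))
Mul(Add(Function('H')(-189), Function('X')(74, 186)), Add(Mul(J, -89), Add(-22442, 12826))) = Mul(Add(Add(4, Mul(-2, -189)), 74), Add(Mul(0, -89), Add(-22442, 12826))) = Mul(Add(Add(4, 378), 74), Add(0, -9616)) = Mul(Add(382, 74), -9616) = Mul(456, -9616) = -4384896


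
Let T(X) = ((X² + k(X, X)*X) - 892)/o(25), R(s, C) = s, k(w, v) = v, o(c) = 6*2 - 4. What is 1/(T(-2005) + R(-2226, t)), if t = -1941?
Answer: 4/4010675 ≈ 9.9734e-7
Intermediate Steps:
o(c) = 8 (o(c) = 12 - 4 = 8)
T(X) = -223/2 + X²/4 (T(X) = ((X² + X*X) - 892)/8 = ((X² + X²) - 892)*(⅛) = (2*X² - 892)*(⅛) = (-892 + 2*X²)*(⅛) = -223/2 + X²/4)
1/(T(-2005) + R(-2226, t)) = 1/((-223/2 + (¼)*(-2005)²) - 2226) = 1/((-223/2 + (¼)*4020025) - 2226) = 1/((-223/2 + 4020025/4) - 2226) = 1/(4019579/4 - 2226) = 1/(4010675/4) = 4/4010675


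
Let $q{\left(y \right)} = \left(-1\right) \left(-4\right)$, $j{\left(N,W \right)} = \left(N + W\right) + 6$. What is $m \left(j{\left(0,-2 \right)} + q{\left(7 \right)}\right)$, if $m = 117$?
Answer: $936$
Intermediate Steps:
$j{\left(N,W \right)} = 6 + N + W$
$q{\left(y \right)} = 4$
$m \left(j{\left(0,-2 \right)} + q{\left(7 \right)}\right) = 117 \left(\left(6 + 0 - 2\right) + 4\right) = 117 \left(4 + 4\right) = 117 \cdot 8 = 936$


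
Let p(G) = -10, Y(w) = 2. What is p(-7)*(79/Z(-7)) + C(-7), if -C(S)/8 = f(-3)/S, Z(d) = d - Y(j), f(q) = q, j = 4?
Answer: 5314/63 ≈ 84.349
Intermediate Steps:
Z(d) = -2 + d (Z(d) = d - 1*2 = d - 2 = -2 + d)
C(S) = 24/S (C(S) = -(-24)/S = 24/S)
p(-7)*(79/Z(-7)) + C(-7) = -790/(-2 - 7) + 24/(-7) = -790/(-9) + 24*(-1/7) = -790*(-1)/9 - 24/7 = -10*(-79/9) - 24/7 = 790/9 - 24/7 = 5314/63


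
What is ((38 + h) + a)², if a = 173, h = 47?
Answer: 66564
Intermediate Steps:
((38 + h) + a)² = ((38 + 47) + 173)² = (85 + 173)² = 258² = 66564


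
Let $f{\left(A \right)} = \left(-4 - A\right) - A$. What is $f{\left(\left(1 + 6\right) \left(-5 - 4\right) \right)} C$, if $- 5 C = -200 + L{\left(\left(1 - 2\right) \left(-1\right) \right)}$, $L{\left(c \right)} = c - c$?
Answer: $4880$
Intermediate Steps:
$L{\left(c \right)} = 0$
$f{\left(A \right)} = -4 - 2 A$
$C = 40$ ($C = - \frac{-200 + 0}{5} = \left(- \frac{1}{5}\right) \left(-200\right) = 40$)
$f{\left(\left(1 + 6\right) \left(-5 - 4\right) \right)} C = \left(-4 - 2 \left(1 + 6\right) \left(-5 - 4\right)\right) 40 = \left(-4 - 2 \cdot 7 \left(-9\right)\right) 40 = \left(-4 - -126\right) 40 = \left(-4 + 126\right) 40 = 122 \cdot 40 = 4880$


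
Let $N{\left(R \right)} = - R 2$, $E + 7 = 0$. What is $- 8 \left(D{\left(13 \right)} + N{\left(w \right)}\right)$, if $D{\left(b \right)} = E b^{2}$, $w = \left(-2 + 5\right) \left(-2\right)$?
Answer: $9368$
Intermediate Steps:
$E = -7$ ($E = -7 + 0 = -7$)
$w = -6$ ($w = 3 \left(-2\right) = -6$)
$D{\left(b \right)} = - 7 b^{2}$
$N{\left(R \right)} = - 2 R$
$- 8 \left(D{\left(13 \right)} + N{\left(w \right)}\right) = - 8 \left(- 7 \cdot 13^{2} - -12\right) = - 8 \left(\left(-7\right) 169 + 12\right) = - 8 \left(-1183 + 12\right) = \left(-8\right) \left(-1171\right) = 9368$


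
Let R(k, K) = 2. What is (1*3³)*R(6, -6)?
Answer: 54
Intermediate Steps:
(1*3³)*R(6, -6) = (1*3³)*2 = (1*27)*2 = 27*2 = 54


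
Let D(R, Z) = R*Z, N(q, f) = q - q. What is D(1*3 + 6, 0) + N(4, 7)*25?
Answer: 0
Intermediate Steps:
N(q, f) = 0
D(1*3 + 6, 0) + N(4, 7)*25 = (1*3 + 6)*0 + 0*25 = (3 + 6)*0 + 0 = 9*0 + 0 = 0 + 0 = 0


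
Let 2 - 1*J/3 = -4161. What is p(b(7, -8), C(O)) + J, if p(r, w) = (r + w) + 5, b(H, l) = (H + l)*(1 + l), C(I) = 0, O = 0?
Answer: 12501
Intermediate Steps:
J = 12489 (J = 6 - 3*(-4161) = 6 + 12483 = 12489)
b(H, l) = (1 + l)*(H + l)
p(r, w) = 5 + r + w
p(b(7, -8), C(O)) + J = (5 + (7 - 8 + (-8)² + 7*(-8)) + 0) + 12489 = (5 + (7 - 8 + 64 - 56) + 0) + 12489 = (5 + 7 + 0) + 12489 = 12 + 12489 = 12501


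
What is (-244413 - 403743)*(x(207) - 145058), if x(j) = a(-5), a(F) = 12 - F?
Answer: 94009194396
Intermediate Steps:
x(j) = 17 (x(j) = 12 - 1*(-5) = 12 + 5 = 17)
(-244413 - 403743)*(x(207) - 145058) = (-244413 - 403743)*(17 - 145058) = -648156*(-145041) = 94009194396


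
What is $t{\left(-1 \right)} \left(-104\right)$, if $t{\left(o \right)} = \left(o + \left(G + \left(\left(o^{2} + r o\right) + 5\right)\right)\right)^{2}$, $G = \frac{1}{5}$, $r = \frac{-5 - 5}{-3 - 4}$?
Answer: $- \frac{1812096}{1225} \approx -1479.3$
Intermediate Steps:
$r = \frac{10}{7}$ ($r = - \frac{10}{-7} = \left(-10\right) \left(- \frac{1}{7}\right) = \frac{10}{7} \approx 1.4286$)
$G = \frac{1}{5} \approx 0.2$
$t{\left(o \right)} = \left(\frac{26}{5} + o^{2} + \frac{17 o}{7}\right)^{2}$ ($t{\left(o \right)} = \left(o + \left(\frac{1}{5} + \left(\left(o^{2} + \frac{10 o}{7}\right) + 5\right)\right)\right)^{2} = \left(o + \left(\frac{1}{5} + \left(5 + o^{2} + \frac{10 o}{7}\right)\right)\right)^{2} = \left(o + \left(\frac{26}{5} + o^{2} + \frac{10 o}{7}\right)\right)^{2} = \left(\frac{26}{5} + o^{2} + \frac{17 o}{7}\right)^{2}$)
$t{\left(-1 \right)} \left(-104\right) = \frac{\left(182 + 35 \left(-1\right)^{2} + 85 \left(-1\right)\right)^{2}}{1225} \left(-104\right) = \frac{\left(182 + 35 \cdot 1 - 85\right)^{2}}{1225} \left(-104\right) = \frac{\left(182 + 35 - 85\right)^{2}}{1225} \left(-104\right) = \frac{132^{2}}{1225} \left(-104\right) = \frac{1}{1225} \cdot 17424 \left(-104\right) = \frac{17424}{1225} \left(-104\right) = - \frac{1812096}{1225}$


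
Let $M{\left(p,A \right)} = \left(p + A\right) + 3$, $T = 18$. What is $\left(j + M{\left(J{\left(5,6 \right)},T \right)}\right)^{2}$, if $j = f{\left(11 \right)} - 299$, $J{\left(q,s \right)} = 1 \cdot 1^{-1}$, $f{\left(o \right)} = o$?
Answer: $70756$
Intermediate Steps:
$J{\left(q,s \right)} = 1$ ($J{\left(q,s \right)} = 1 \cdot 1 = 1$)
$M{\left(p,A \right)} = 3 + A + p$ ($M{\left(p,A \right)} = \left(A + p\right) + 3 = 3 + A + p$)
$j = -288$ ($j = 11 - 299 = -288$)
$\left(j + M{\left(J{\left(5,6 \right)},T \right)}\right)^{2} = \left(-288 + \left(3 + 18 + 1\right)\right)^{2} = \left(-288 + 22\right)^{2} = \left(-266\right)^{2} = 70756$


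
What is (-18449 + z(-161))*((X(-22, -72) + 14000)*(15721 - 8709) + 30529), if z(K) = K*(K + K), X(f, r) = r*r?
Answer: 4492985974641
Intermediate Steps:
X(f, r) = r**2
z(K) = 2*K**2 (z(K) = K*(2*K) = 2*K**2)
(-18449 + z(-161))*((X(-22, -72) + 14000)*(15721 - 8709) + 30529) = (-18449 + 2*(-161)**2)*(((-72)**2 + 14000)*(15721 - 8709) + 30529) = (-18449 + 2*25921)*((5184 + 14000)*7012 + 30529) = (-18449 + 51842)*(19184*7012 + 30529) = 33393*(134518208 + 30529) = 33393*134548737 = 4492985974641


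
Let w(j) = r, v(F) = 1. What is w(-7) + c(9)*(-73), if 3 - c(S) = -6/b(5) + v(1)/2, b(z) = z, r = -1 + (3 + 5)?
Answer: -2631/10 ≈ -263.10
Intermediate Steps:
r = 7 (r = -1 + 8 = 7)
w(j) = 7
c(S) = 37/10 (c(S) = 3 - (-6/5 + 1/2) = 3 - 1*(-7/10) = 3 + 7/10 = 37/10)
w(-7) + c(9)*(-73) = 7 + (37/10)*(-73) = 7 - 2701/10 = -2631/10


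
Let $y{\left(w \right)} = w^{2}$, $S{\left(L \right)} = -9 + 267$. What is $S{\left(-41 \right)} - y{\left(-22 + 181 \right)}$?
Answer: $-25023$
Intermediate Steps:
$S{\left(L \right)} = 258$
$S{\left(-41 \right)} - y{\left(-22 + 181 \right)} = 258 - \left(-22 + 181\right)^{2} = 258 - 159^{2} = 258 - 25281 = -25023$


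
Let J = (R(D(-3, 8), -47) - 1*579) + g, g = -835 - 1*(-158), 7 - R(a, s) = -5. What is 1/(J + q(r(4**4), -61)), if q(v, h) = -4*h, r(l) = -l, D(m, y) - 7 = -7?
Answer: -1/1000 ≈ -0.0010000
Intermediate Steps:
D(m, y) = 0 (D(m, y) = 7 - 7 = 0)
R(a, s) = 12 (R(a, s) = 7 - 1*(-5) = 7 + 5 = 12)
g = -677 (g = -835 + 158 = -677)
J = -1244 (J = (12 - 1*579) - 677 = (12 - 579) - 677 = -567 - 677 = -1244)
1/(J + q(r(4**4), -61)) = 1/(-1244 - 4*(-61)) = 1/(-1244 + 244) = 1/(-1000) = -1/1000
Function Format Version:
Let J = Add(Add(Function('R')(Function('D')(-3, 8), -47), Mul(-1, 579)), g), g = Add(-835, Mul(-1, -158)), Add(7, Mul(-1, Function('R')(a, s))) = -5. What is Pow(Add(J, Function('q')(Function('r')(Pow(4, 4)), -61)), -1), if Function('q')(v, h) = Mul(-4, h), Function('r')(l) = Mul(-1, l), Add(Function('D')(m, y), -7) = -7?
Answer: Rational(-1, 1000) ≈ -0.0010000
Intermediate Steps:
Function('D')(m, y) = 0 (Function('D')(m, y) = Add(7, -7) = 0)
Function('R')(a, s) = 12 (Function('R')(a, s) = Add(7, Mul(-1, -5)) = Add(7, 5) = 12)
g = -677 (g = Add(-835, 158) = -677)
J = -1244 (J = Add(Add(12, Mul(-1, 579)), -677) = Add(Add(12, -579), -677) = Add(-567, -677) = -1244)
Pow(Add(J, Function('q')(Function('r')(Pow(4, 4)), -61)), -1) = Pow(Add(-1244, Mul(-4, -61)), -1) = Pow(Add(-1244, 244), -1) = Pow(-1000, -1) = Rational(-1, 1000)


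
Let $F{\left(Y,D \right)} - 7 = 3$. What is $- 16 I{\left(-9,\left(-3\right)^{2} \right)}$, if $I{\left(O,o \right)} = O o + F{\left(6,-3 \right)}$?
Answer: $1136$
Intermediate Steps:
$F{\left(Y,D \right)} = 10$ ($F{\left(Y,D \right)} = 7 + 3 = 10$)
$I{\left(O,o \right)} = 10 + O o$ ($I{\left(O,o \right)} = O o + 10 = 10 + O o$)
$- 16 I{\left(-9,\left(-3\right)^{2} \right)} = - 16 \left(10 - 9 \left(-3\right)^{2}\right) = - 16 \left(10 - 81\right) = \left(-16\right) \left(-71\right) = 1136$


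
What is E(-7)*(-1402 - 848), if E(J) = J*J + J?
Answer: -94500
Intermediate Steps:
E(J) = J + J² (E(J) = J² + J = J + J²)
E(-7)*(-1402 - 848) = (-7*(1 - 7))*(-1402 - 848) = -7*(-6)*(-2250) = 42*(-2250) = -94500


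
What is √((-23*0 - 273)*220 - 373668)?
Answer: 24*I*√753 ≈ 658.58*I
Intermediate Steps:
√((-23*0 - 273)*220 - 373668) = √((0 - 273)*220 - 373668) = √(-273*220 - 373668) = √(-60060 - 373668) = √(-433728) = 24*I*√753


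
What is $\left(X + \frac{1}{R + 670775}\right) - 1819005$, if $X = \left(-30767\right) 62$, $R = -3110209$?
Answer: $- \frac{9090694727607}{2439434} \approx -3.7266 \cdot 10^{6}$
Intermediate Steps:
$X = -1907554$
$\left(X + \frac{1}{R + 670775}\right) - 1819005 = \left(-1907554 + \frac{1}{-3110209 + 670775}\right) - 1819005 = \left(-1907554 + \frac{1}{-2439434}\right) - 1819005 = \left(-1907554 - \frac{1}{2439434}\right) - 1819005 = - \frac{4653352084437}{2439434} - 1819005 = - \frac{9090694727607}{2439434}$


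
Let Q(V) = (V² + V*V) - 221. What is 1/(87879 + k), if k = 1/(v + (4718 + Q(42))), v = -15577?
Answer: 7552/663662207 ≈ 1.1379e-5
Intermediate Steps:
Q(V) = -221 + 2*V² (Q(V) = (V² + V²) - 221 = 2*V² - 221 = -221 + 2*V²)
k = -1/7552 (k = 1/(-15577 + (4718 + (-221 + 2*42²))) = 1/(-15577 + (4718 + (-221 + 2*1764))) = 1/(-15577 + (4718 + (-221 + 3528))) = 1/(-15577 + (4718 + 3307)) = 1/(-15577 + 8025) = 1/(-7552) = -1/7552 ≈ -0.00013242)
1/(87879 + k) = 1/(87879 - 1/7552) = 1/(663662207/7552) = 7552/663662207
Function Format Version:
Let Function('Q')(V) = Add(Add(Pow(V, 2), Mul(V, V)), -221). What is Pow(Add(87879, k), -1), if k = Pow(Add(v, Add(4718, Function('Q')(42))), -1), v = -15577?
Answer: Rational(7552, 663662207) ≈ 1.1379e-5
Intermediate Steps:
Function('Q')(V) = Add(-221, Mul(2, Pow(V, 2))) (Function('Q')(V) = Add(Add(Pow(V, 2), Pow(V, 2)), -221) = Add(Mul(2, Pow(V, 2)), -221) = Add(-221, Mul(2, Pow(V, 2))))
k = Rational(-1, 7552) (k = Pow(Add(-15577, Add(4718, Add(-221, Mul(2, Pow(42, 2))))), -1) = Pow(Add(-15577, Add(4718, Add(-221, Mul(2, 1764)))), -1) = Pow(Add(-15577, Add(4718, Add(-221, 3528))), -1) = Pow(Add(-15577, Add(4718, 3307)), -1) = Pow(Add(-15577, 8025), -1) = Pow(-7552, -1) = Rational(-1, 7552) ≈ -0.00013242)
Pow(Add(87879, k), -1) = Pow(Add(87879, Rational(-1, 7552)), -1) = Pow(Rational(663662207, 7552), -1) = Rational(7552, 663662207)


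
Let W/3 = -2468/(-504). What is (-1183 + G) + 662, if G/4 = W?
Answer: -9707/21 ≈ -462.24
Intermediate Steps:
W = 617/42 (W = 3*(-2468/(-504)) = 3*(-2468*(-1/504)) = 3*(617/126) = 617/42 ≈ 14.690)
G = 1234/21 (G = 4*(617/42) = 1234/21 ≈ 58.762)
(-1183 + G) + 662 = (-1183 + 1234/21) + 662 = -23609/21 + 662 = -9707/21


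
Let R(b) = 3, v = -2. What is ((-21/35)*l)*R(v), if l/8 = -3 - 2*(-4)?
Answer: -72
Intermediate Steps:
l = 40 (l = 8*(-3 - 2*(-4)) = 8*(-3 + 8) = 8*5 = 40)
((-21/35)*l)*R(v) = (-21/35*40)*3 = (-21*1/35*40)*3 = -⅗*40*3 = -24*3 = -72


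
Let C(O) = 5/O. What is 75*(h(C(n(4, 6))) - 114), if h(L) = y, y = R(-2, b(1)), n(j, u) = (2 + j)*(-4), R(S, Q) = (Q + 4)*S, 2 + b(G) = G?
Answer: -9000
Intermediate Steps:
b(G) = -2 + G
R(S, Q) = S*(4 + Q) (R(S, Q) = (4 + Q)*S = S*(4 + Q))
n(j, u) = -8 - 4*j
y = -6 (y = -2*(4 + (-2 + 1)) = -2*(4 - 1) = -2*3 = -6)
h(L) = -6
75*(h(C(n(4, 6))) - 114) = 75*(-6 - 114) = 75*(-120) = -9000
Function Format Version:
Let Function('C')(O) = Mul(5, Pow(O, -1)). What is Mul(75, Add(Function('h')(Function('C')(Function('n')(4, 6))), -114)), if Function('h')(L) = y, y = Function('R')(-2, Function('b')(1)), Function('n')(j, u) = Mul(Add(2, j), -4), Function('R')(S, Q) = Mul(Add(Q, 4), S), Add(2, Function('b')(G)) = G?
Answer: -9000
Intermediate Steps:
Function('b')(G) = Add(-2, G)
Function('R')(S, Q) = Mul(S, Add(4, Q)) (Function('R')(S, Q) = Mul(Add(4, Q), S) = Mul(S, Add(4, Q)))
Function('n')(j, u) = Add(-8, Mul(-4, j))
y = -6 (y = Mul(-2, Add(4, Add(-2, 1))) = Mul(-2, Add(4, -1)) = Mul(-2, 3) = -6)
Function('h')(L) = -6
Mul(75, Add(Function('h')(Function('C')(Function('n')(4, 6))), -114)) = Mul(75, Add(-6, -114)) = Mul(75, -120) = -9000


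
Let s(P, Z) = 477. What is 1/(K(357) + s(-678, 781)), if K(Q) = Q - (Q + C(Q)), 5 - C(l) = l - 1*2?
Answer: 1/827 ≈ 0.0012092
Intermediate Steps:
C(l) = 7 - l (C(l) = 5 - (l - 1*2) = 5 - (l - 2) = 5 - (-2 + l) = 5 + (2 - l) = 7 - l)
K(Q) = -7 + Q (K(Q) = Q - (Q + (7 - Q)) = Q - 1*7 = Q - 7 = -7 + Q)
1/(K(357) + s(-678, 781)) = 1/((-7 + 357) + 477) = 1/(350 + 477) = 1/827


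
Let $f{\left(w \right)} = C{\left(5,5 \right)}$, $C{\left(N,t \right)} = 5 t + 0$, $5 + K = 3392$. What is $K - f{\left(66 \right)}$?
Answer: $3362$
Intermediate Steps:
$K = 3387$ ($K = -5 + 3392 = 3387$)
$C{\left(N,t \right)} = 5 t$
$f{\left(w \right)} = 25$ ($f{\left(w \right)} = 5 \cdot 5 = 25$)
$K - f{\left(66 \right)} = 3387 - 25 = 3362$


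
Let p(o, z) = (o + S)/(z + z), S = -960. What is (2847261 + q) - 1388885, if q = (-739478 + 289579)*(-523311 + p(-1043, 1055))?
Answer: 496776250013847/2110 ≈ 2.3544e+11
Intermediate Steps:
p(o, z) = (-960 + o)/(2*z) (p(o, z) = (o - 960)/(z + z) = (-960 + o)/((2*z)) = (-960 + o)*(1/(2*z)) = (-960 + o)/(2*z))
q = 496773172840487/2110 (q = (-739478 + 289579)*(-523311 + (½)*(-960 - 1043)/1055) = -449899*(-523311 + (½)*(1/1055)*(-2003)) = -449899*(-523311 - 2003/2110) = -449899*(-1104188213/2110) = 496773172840487/2110 ≈ 2.3544e+11)
(2847261 + q) - 1388885 = (2847261 + 496773172840487/2110) - 1388885 = 496779180561197/2110 - 1388885 = 496776250013847/2110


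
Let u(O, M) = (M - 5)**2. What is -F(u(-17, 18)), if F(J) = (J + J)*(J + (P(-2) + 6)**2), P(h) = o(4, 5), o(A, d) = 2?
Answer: -78754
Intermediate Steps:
P(h) = 2
u(O, M) = (-5 + M)**2
F(J) = 2*J*(64 + J) (F(J) = (J + J)*(J + (2 + 6)**2) = (2*J)*(J + 8**2) = (2*J)*(J + 64) = (2*J)*(64 + J) = 2*J*(64 + J))
-F(u(-17, 18)) = -2*(-5 + 18)**2*(64 + (-5 + 18)**2) = -2*13**2*(64 + 13**2) = -2*169*(64 + 169) = -2*169*233 = -1*78754 = -78754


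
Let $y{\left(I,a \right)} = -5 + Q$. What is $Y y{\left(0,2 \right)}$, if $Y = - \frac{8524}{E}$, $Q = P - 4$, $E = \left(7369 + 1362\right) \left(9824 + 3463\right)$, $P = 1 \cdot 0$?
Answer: $\frac{25572}{38669599} \approx 0.00066129$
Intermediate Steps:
$P = 0$
$E = 116008797$ ($E = 8731 \cdot 13287 = 116008797$)
$Q = -4$ ($Q = 0 - 4 = -4$)
$y{\left(I,a \right)} = -9$ ($y{\left(I,a \right)} = -5 - 4 = -9$)
$Y = - \frac{8524}{116008797} \approx -7.3477 \cdot 10^{-5}$
$Y y{\left(0,2 \right)} = \left(- \frac{8524}{116008797}\right) \left(-9\right) = \frac{25572}{38669599}$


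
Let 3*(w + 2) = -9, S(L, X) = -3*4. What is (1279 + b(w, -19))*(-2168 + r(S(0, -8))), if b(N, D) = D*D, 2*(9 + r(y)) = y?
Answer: -3580120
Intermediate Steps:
S(L, X) = -12
w = -5 (w = -2 + (1/3)*(-9) = -2 - 3 = -5)
r(y) = -9 + y/2
b(N, D) = D**2
(1279 + b(w, -19))*(-2168 + r(S(0, -8))) = (1279 + (-19)**2)*(-2168 + (-9 + (1/2)*(-12))) = (1279 + 361)*(-2168 + (-9 - 6)) = 1640*(-2168 - 15) = 1640*(-2183) = -3580120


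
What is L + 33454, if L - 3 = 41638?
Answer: 75095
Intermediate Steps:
L = 41641 (L = 3 + 41638 = 41641)
L + 33454 = 41641 + 33454 = 75095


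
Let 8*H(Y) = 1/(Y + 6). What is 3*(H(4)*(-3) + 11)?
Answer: 2631/80 ≈ 32.888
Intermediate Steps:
H(Y) = 1/(8*(6 + Y)) (H(Y) = 1/(8*(Y + 6)) = 1/(8*(6 + Y)))
3*(H(4)*(-3) + 11) = 3*((1/(8*(6 + 4)))*(-3) + 11) = 3*(((1/8)/10)*(-3) + 11) = 3*(((1/8)*(1/10))*(-3) + 11) = 3*((1/80)*(-3) + 11) = 3*(-3/80 + 11) = 3*(877/80) = 2631/80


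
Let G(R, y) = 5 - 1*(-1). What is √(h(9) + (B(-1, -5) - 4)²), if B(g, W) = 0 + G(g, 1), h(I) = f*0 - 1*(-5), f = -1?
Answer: 3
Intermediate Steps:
G(R, y) = 6 (G(R, y) = 5 + 1 = 6)
h(I) = 5 (h(I) = -1*0 - 1*(-5) = 0 + 5 = 5)
B(g, W) = 6 (B(g, W) = 0 + 6 = 6)
√(h(9) + (B(-1, -5) - 4)²) = √(5 + (6 - 4)²) = √(5 + 2²) = √(5 + 4) = √9 = 3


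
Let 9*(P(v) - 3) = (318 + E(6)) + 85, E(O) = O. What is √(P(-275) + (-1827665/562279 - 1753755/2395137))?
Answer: √80640125930873178791866066/1346735237223 ≈ 6.6680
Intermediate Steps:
P(v) = 436/9 (P(v) = 3 + ((318 + 6) + 85)/9 = 3 + (324 + 85)/9 = 3 + (⅑)*409 = 3 + 409/9 = 436/9)
√(P(-275) + (-1827665/562279 - 1753755/2395137)) = √(436/9 + (-1827665/562279 - 1753755/2395137)) = √(436/9 + (-1827665*1/562279 - 1753755*1/2395137)) = √(436/9 + (-1827665/562279 - 584585/798379)) = √(436/9 - 1787869224250/448911745741) = √(179634698124826/4040205711669) = √80640125930873178791866066/1346735237223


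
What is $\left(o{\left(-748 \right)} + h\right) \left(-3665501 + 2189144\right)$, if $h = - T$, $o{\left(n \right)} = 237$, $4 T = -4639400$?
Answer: $-1712702563059$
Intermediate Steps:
$T = -1159850$ ($T = \frac{1}{4} \left(-4639400\right) = -1159850$)
$h = 1159850$ ($h = \left(-1\right) \left(-1159850\right) = 1159850$)
$\left(o{\left(-748 \right)} + h\right) \left(-3665501 + 2189144\right) = \left(237 + 1159850\right) \left(-3665501 + 2189144\right) = 1160087 \left(-1476357\right) = -1712702563059$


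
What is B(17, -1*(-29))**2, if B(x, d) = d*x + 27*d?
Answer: 1628176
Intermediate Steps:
B(x, d) = 27*d + d*x
B(17, -1*(-29))**2 = ((-1*(-29))*(27 + 17))**2 = (29*44)**2 = 1276**2 = 1628176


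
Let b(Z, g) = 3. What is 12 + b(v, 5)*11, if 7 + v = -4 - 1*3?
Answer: 45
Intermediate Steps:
v = -14 (v = -7 + (-4 - 1*3) = -7 + (-4 - 3) = -7 - 7 = -14)
12 + b(v, 5)*11 = 12 + 3*11 = 12 + 33 = 45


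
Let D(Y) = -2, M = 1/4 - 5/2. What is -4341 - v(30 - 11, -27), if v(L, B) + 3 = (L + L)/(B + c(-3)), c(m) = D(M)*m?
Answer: -91060/21 ≈ -4336.2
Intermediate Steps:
M = -9/4 (M = 1*(¼) - 5*½ = ¼ - 5/2 = -9/4 ≈ -2.2500)
c(m) = -2*m
v(L, B) = -3 + 2*L/(6 + B) (v(L, B) = -3 + (L + L)/(B - 2*(-3)) = -3 + (2*L)/(B + 6) = -3 + (2*L)/(6 + B) = -3 + 2*L/(6 + B))
-4341 - v(30 - 11, -27) = -4341 - (-18 - 3*(-27) + 2*(30 - 11))/(6 - 27) = -4341 - (-18 + 81 + 2*19)/(-21) = -4341 - (-1)*(-18 + 81 + 38)/21 = -4341 - (-1)*101/21 = -4341 - 1*(-101/21) = -4341 + 101/21 = -91060/21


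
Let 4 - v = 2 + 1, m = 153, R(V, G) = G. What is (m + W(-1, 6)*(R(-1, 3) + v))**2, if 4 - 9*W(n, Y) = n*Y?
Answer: 2007889/81 ≈ 24789.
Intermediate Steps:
W(n, Y) = 4/9 - Y*n/9 (W(n, Y) = 4/9 - n*Y/9 = 4/9 - Y*n/9)
v = 1 (v = 4 - (2 + 1) = 4 - 1*3 = 4 - 3 = 1)
(m + W(-1, 6)*(R(-1, 3) + v))**2 = (153 + (4/9 - 1/9*6*(-1))*(3 + 1))**2 = (153 + (4/9 + 2/3)*4)**2 = (153 + (10/9)*4)**2 = (153 + 40/9)**2 = (1417/9)**2 = 2007889/81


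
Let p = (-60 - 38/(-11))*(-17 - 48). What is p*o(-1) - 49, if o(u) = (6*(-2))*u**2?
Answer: -485699/11 ≈ -44154.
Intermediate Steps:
o(u) = -12*u**2
p = 40430/11 (p = (-60 - 38*(-1/11))*(-65) = (-60 + 38/11)*(-65) = -622/11*(-65) = 40430/11 ≈ 3675.5)
p*o(-1) - 49 = 40430*(-12*(-1)**2)/11 - 49 = 40430*(-12*1)/11 - 49 = (40430/11)*(-12) - 49 = -485160/11 - 49 = -485699/11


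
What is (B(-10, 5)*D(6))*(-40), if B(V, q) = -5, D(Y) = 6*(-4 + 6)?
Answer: 2400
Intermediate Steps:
D(Y) = 12 (D(Y) = 6*2 = 12)
(B(-10, 5)*D(6))*(-40) = -5*12*(-40) = -60*(-40) = 2400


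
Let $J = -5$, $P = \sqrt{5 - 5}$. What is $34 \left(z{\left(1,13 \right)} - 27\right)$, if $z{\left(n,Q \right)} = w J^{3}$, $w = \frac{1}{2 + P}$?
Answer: $-3043$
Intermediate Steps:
$P = 0$ ($P = \sqrt{0} = 0$)
$w = \frac{1}{2}$ ($w = \frac{1}{2 + 0} = \frac{1}{2} \approx 0.5$)
$z{\left(n,Q \right)} = - \frac{125}{2}$ ($z{\left(n,Q \right)} = \frac{\left(-5\right)^{3}}{2} = \frac{1}{2} \left(-125\right) = - \frac{125}{2}$)
$34 \left(z{\left(1,13 \right)} - 27\right) = 34 \left(- \frac{125}{2} - 27\right) = 34 \left(- \frac{179}{2}\right) = -3043$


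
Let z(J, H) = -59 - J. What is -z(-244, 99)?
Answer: -185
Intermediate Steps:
-z(-244, 99) = -(-59 - 1*(-244)) = -(-59 + 244) = -1*185 = -185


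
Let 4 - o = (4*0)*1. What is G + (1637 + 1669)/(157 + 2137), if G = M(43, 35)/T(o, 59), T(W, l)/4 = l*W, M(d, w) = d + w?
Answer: 824949/541384 ≈ 1.5238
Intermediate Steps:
o = 4 (o = 4 - 4*0 = 4 - 0 = 4 - 1*0 = 4 + 0 = 4)
T(W, l) = 4*W*l (T(W, l) = 4*(l*W) = 4*(W*l) = 4*W*l)
G = 39/472 (G = (43 + 35)/((4*4*59)) = 78/944 = 78*(1/944) = 39/472 ≈ 0.082627)
G + (1637 + 1669)/(157 + 2137) = 39/472 + (1637 + 1669)/(157 + 2137) = 39/472 + 3306/2294 = 39/472 + 3306*(1/2294) = 39/472 + 1653/1147 = 824949/541384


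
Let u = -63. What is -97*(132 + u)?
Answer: -6693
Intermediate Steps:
-97*(132 + u) = -97*(132 - 63) = -97*69 = -6693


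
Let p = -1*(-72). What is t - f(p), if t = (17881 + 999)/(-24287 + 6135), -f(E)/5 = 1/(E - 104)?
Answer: -86865/72608 ≈ -1.1964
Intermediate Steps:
p = 72
f(E) = -5/(-104 + E) (f(E) = -5/(E - 104) = -5/(-104 + E))
t = -2360/2269 (t = 18880/(-18152) = 18880*(-1/18152) = -2360/2269 ≈ -1.0401)
t - f(p) = -2360/2269 - (-5)/(-104 + 72) = -2360/2269 - (-5)/(-32) = -2360/2269 - (-5)*(-1)/32 = -2360/2269 - 1*5/32 = -2360/2269 - 5/32 = -86865/72608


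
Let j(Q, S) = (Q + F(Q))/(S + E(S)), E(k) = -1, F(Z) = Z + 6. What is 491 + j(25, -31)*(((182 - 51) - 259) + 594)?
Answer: -649/2 ≈ -324.50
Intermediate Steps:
F(Z) = 6 + Z
j(Q, S) = (6 + 2*Q)/(-1 + S) (j(Q, S) = (Q + (6 + Q))/(S - 1) = (6 + 2*Q)/(-1 + S))
491 + j(25, -31)*(((182 - 51) - 259) + 594) = 491 + (2*(3 + 25)/(-1 - 31))*(((182 - 51) - 259) + 594) = 491 + (2*28/(-32))*((131 - 259) + 594) = 491 + (2*(-1/32)*28)*(-128 + 594) = 491 - 7/4*466 = 491 - 1631/2 = -649/2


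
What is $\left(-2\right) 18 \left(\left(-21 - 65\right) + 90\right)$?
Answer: $-144$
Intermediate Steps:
$\left(-2\right) 18 \left(\left(-21 - 65\right) + 90\right) = - 36 \left(\left(-21 - 65\right) + 90\right) = - 36 \left(-86 + 90\right) = \left(-36\right) 4 = -144$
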